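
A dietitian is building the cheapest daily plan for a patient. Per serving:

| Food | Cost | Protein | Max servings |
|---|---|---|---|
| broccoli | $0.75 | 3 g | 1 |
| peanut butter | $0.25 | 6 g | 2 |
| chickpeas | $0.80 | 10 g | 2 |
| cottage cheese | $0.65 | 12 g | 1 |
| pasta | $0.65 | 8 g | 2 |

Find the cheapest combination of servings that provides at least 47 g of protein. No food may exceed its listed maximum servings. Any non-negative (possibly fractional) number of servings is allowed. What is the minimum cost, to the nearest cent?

$2.99

Cost per g of protein: peanut butter $0.0417, cottage cheese $0.0542, chickpeas $0.0800, pasta $0.0813, broccoli $0.2500.
Take 2 servings of peanut butter: +12.0 g protein for $0.50 (total $0.50, still need 35.0 g).
Take 1 serving of cottage cheese: +12.0 g protein for $0.65 (total $1.15, still need 23.0 g).
Take 2 servings of chickpeas: +20.0 g protein for $1.60 (total $2.75, still need 3.0 g).
Take 0.375 servings of pasta: +3.0 g protein for $0.24 (total $2.99, still need 0.0 g).
Filling from the cheapest source first is optimal under one linear minimum: $2.99.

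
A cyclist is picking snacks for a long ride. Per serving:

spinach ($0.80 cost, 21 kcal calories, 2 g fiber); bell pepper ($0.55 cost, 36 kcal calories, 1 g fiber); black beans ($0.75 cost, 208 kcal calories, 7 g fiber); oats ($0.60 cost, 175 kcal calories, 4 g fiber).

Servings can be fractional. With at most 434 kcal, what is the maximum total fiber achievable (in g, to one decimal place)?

Fiber per kcal: spinach 0.09524, black beans 0.03365, bell pepper 0.02778, oats 0.02286.
With no serving limits, spend the whole calories allowance on spinach: 434 kcal / 21 kcal × 2 g = 41.3 g.

41.3 g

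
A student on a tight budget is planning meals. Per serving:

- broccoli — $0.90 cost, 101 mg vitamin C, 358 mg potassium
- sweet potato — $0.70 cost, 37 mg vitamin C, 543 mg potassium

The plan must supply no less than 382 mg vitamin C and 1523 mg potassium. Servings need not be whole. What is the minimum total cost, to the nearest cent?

This is a tiny linear program; its minimum lies at a vertex of the feasible set. List the vertices and price them.
broccoli only: max(382/101, 1523/358) = 4.254 servings → $3.83.
sweet potato only: max(382/37, 1523/543) = 10.32 servings → $7.23.
broccoli + sweet potato with both tight: 3.632 servings and 0.4103 servings → $3.56.
So the least-cost plan costs $3.56.

$3.56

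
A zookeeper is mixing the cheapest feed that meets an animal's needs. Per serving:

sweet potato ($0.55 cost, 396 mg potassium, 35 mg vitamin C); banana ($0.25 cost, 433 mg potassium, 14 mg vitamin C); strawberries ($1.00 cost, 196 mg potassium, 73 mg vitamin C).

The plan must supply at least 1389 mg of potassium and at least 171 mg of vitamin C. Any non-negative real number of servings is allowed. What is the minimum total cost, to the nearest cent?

A basic optimal solution has at most two foods positive. Try each food alone and each pair with both targets met exactly.
sweet potato only: max(1389/396, 171/35) = 4.886 servings → $2.69.
banana only: max(1389/433, 171/14) = 12.21 servings → $3.05.
strawberries only: max(1389/196, 171/73) = 7.087 servings → $7.09.
sweet potato + banana: intersection lies outside the first quadrant.
sweet potato + strawberries with both tight: 3.079 servings and 0.8663 servings → $2.56.
banana + strawberries with both tight: 2.352 servings and 1.891 servings → $2.48.
The minimum over all feasible corners is $2.48.

$2.48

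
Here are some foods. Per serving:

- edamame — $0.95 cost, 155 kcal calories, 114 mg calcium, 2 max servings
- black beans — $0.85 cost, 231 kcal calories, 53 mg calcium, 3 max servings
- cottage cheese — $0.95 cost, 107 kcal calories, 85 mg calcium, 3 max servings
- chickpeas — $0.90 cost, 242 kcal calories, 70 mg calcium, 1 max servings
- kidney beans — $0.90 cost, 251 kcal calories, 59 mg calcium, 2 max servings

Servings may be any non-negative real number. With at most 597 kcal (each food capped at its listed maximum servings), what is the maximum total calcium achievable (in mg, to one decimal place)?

458.0 mg

Calcium per kcal: cottage cheese 0.7944, edamame 0.7355, chickpeas 0.2893, kidney beans 0.2351, black beans 0.2294.
Take 3 servings of cottage cheese: uses 321 kcal, +255.0 mg calcium (running total 255.0 mg).
Take 1.781 servings of edamame: uses 276 kcal, +203.0 mg calcium (running total 458.0 mg).
Greedy by best ratio exhausts the calories allowance optimally: 458.0 mg.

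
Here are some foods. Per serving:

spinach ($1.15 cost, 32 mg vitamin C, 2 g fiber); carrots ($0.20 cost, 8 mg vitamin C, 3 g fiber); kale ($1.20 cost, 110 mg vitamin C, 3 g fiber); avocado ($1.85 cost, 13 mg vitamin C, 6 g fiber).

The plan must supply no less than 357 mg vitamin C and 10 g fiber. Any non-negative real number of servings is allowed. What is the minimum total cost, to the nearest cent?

The cheapest plan sits at a corner of the feasible region — with two constraints it uses at most two foods.
spinach only: max(357/32, 10/2) = 11.16 servings → $12.83.
carrots only: max(357/8, 10/3) = 44.62 servings → $8.93.
kale only: max(357/110, 10/3) = 3.333 servings → $4.00.
avocado only: max(357/13, 10/6) = 27.46 servings → $50.80.
spinach + carrots with both targets exact would need a negative amount; discard.
spinach + kale with both tight: 0.2339 servings and 3.177 servings → $4.08.
spinach + avocado: the both-tight solution has a negative serving — not a feasible corner.
carrots + kale with both tight: 0.09477 servings and 3.239 servings → $3.91.
carrots + avocado with both targets exact would need a negative amount; discard.
kale + avocado with both tight: 3.24 servings and 0.0467 servings → $3.97.
So the least-cost plan costs $3.91.

$3.91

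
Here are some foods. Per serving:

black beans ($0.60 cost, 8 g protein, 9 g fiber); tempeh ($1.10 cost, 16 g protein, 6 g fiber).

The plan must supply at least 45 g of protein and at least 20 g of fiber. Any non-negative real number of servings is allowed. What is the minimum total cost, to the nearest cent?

$3.12

An LP optimum is at a vertex; with two nutrient constraints at most two foods are used. Check each candidate.
black beans only: max(45/8, 20/9) = 5.625 servings → $3.38.
tempeh only: max(45/16, 20/6) = 3.333 servings → $3.67.
black beans + tempeh with both tight: 0.5208 servings and 2.552 servings → $3.12.
So the least-cost plan costs $3.12.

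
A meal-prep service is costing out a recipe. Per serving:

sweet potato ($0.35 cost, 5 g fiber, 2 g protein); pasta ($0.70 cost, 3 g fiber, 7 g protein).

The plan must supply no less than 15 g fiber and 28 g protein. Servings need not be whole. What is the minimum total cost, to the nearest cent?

A basic optimal solution has at most two foods positive. Try each food alone and each pair with both targets met exactly.
sweet potato only: max(15/5, 28/2) = 14 servings → $4.90.
pasta only: max(15/3, 28/7) = 5 servings → $3.50.
sweet potato + pasta with both tight: 0.7241 servings and 3.793 servings → $2.91.
Cheapest feasible corner: $2.91.

$2.91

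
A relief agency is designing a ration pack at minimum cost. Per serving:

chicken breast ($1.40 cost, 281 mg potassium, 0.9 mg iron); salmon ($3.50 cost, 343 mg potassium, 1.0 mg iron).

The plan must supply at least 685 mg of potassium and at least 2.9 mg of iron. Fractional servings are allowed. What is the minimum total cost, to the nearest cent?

$4.51

Two binding constraints pin down two serving amounts, so the optimal mix uses at most two foods. The candidates are each food alone (scaled to the tighter of potassium/iron) and each pair with both constraints tight.
chicken breast only: max(685/281, 2.9/0.9) = 3.222 servings → $4.51.
salmon only: max(685/343, 2.9/1.0) = 2.9 servings → $10.15.
chicken breast + salmon: the both-tight solution has a negative serving — not a feasible corner.
The minimum over all feasible corners is $4.51.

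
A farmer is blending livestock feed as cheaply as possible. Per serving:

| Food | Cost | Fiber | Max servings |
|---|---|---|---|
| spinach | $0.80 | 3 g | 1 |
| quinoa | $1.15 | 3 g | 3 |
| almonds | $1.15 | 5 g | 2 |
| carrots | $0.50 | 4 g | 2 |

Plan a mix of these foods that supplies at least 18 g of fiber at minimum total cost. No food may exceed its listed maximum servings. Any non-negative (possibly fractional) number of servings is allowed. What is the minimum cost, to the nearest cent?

$3.30

Cost per g of fiber: carrots $0.1250, almonds $0.2300, spinach $0.2667, quinoa $0.3833.
Take 2 servings of carrots: +8.0 g fiber for $1.00 (total $1.00, still need 10.0 g).
Take 2 servings of almonds: +10.0 g fiber for $2.30 (total $3.30, still need 0.0 g).
Filling from the cheapest source first is optimal under one linear minimum: $3.30.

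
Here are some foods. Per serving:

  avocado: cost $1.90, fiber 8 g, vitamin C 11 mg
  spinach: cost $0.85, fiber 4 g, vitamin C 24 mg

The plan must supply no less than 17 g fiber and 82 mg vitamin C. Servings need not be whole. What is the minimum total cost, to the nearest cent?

Compare the cost at each extreme point of the feasible region.
avocado only: max(17/8, 82/11) = 7.455 servings → $14.16.
spinach only: max(17/4, 82/24) = 4.25 servings → $3.61.
avocado + spinach with both tight: 0.5405 servings and 3.169 servings → $3.72.
The minimum over all feasible corners is $3.61.

$3.61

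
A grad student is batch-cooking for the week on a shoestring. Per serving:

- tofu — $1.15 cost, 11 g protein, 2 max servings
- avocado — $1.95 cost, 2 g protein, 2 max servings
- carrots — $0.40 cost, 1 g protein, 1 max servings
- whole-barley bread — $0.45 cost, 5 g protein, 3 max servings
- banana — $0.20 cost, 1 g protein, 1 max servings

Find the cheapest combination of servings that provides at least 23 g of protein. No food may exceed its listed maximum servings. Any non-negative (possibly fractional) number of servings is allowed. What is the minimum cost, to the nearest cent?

$2.19

Cost per g of protein: whole-barley bread $0.0900, tofu $0.1045, banana $0.2000, carrots $0.4000, avocado $0.9750.
Take 3 servings of whole-barley bread: +15.0 g protein for $1.35 (total $1.35, still need 8.0 g).
Take 0.7273 servings of tofu: +8.0 g protein for $0.84 (total $2.19, still need 0.0 g).
Filling from the cheapest source first is optimal under one linear minimum: $2.19.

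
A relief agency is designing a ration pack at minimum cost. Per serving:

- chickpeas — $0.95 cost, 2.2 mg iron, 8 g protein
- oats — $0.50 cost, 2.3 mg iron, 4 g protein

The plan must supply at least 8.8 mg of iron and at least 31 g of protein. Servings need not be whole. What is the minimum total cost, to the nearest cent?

Minimising a linear cost over {iron ≥ 8.8, protein ≥ 31, servings ≥ 0} — the optimum is at a vertex, using one or two foods.
chickpeas only: max(8.8/2.2, 31/8) = 4 servings → $3.80.
oats only: max(8.8/2.3, 31/4) = 7.75 servings → $3.88.
chickpeas + oats with both tight: 3.76 servings and 0.2292 servings → $3.69.
Cheapest feasible corner: $3.69.

$3.69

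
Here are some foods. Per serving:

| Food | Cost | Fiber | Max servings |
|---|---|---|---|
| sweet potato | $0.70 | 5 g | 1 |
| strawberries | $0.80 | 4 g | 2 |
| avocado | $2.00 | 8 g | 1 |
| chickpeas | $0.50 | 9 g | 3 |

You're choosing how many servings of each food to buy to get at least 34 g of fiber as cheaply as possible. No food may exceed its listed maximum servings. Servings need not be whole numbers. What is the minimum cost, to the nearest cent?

Cost per g of fiber: chickpeas $0.0556, sweet potato $0.1400, strawberries $0.2000, avocado $0.2500.
Take 3 servings of chickpeas: +27.0 g fiber for $1.50 (total $1.50, still need 7.0 g).
Take 1 serving of sweet potato: +5.0 g fiber for $0.70 (total $2.20, still need 2.0 g).
Take 0.5 servings of strawberries: +2.0 g fiber for $0.40 (total $2.60, still need 0.0 g).
Greedy by cheapest-per-g is optimal for a single linear constraint, so the minimum cost is $2.60.

$2.60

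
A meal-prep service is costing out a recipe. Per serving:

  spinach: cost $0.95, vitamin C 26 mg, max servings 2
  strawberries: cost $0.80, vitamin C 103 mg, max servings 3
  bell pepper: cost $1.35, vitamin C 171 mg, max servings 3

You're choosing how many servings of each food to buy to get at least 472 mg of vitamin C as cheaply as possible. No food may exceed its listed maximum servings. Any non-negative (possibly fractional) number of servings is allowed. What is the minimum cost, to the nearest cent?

Cost per mg of vitamin C: strawberries $0.0078, bell pepper $0.0079, spinach $0.0365.
Take 3 servings of strawberries: +309.0 mg vitamin C for $2.40 (total $2.40, still need 163.0 mg).
Take 0.9532 servings of bell pepper: +163.0 mg vitamin C for $1.29 (total $3.69, still need 0.0 mg).
Filling from the cheapest source first is optimal under one linear minimum: $3.69.

$3.69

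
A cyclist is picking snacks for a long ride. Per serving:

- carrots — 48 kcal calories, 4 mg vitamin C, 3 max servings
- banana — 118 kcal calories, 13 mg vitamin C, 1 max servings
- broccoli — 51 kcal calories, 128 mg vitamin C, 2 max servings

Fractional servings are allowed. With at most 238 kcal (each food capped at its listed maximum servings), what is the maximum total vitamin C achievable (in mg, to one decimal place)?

Vitamin C per kcal: broccoli 2.51, banana 0.1102, carrots 0.08333.
Take 2 servings of broccoli: uses 102 kcal, +256.0 mg vitamin C (running total 256.0 mg).
Take 1 serving of banana: uses 118 kcal, +13.0 mg vitamin C (running total 269.0 mg).
Take 0.375 servings of carrots: uses 18 kcal, +1.5 mg vitamin C (running total 270.5 mg).
Greedy by best ratio exhausts the calories allowance optimally: 270.5 mg.

270.5 mg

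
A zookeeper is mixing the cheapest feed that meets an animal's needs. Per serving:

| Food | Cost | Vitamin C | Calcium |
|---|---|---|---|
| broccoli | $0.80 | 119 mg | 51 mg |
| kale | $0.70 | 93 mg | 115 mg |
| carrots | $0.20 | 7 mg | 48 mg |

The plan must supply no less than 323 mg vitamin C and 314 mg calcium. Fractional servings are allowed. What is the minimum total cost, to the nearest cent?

For a min-cost LP with two ≥-constraints, a basic feasible solution has at most two positive variables.
broccoli only: max(323/119, 314/51) = 6.157 servings → $4.93.
kale only: max(323/93, 314/115) = 3.473 servings → $2.43.
carrots only: max(323/7, 314/48) = 46.14 servings → $9.23.
broccoli + kale with both tight: 0.8883 servings and 2.337 servings → $2.35.
broccoli + carrots with both tight: 2.485 servings and 3.902 servings → $2.77.
kale + carrots: the both-tight solution has a negative serving — not a feasible corner.
The minimum over all feasible corners is $2.35.

$2.35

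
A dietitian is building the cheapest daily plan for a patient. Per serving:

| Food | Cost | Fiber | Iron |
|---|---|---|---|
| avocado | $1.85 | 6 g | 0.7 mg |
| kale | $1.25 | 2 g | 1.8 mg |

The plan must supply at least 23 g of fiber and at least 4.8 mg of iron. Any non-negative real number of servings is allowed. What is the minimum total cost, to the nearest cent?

At the optimum either one food covers both requirements or two foods hit both targets exactly; no other combination can be cheaper.
avocado only: max(23/6, 4.8/0.7) = 6.857 servings → $12.69.
kale only: max(23/2, 4.8/1.8) = 11.5 servings → $14.38.
avocado + kale with both tight: 3.383 servings and 1.351 servings → $7.95.
The minimum over all feasible corners is $7.95.

$7.95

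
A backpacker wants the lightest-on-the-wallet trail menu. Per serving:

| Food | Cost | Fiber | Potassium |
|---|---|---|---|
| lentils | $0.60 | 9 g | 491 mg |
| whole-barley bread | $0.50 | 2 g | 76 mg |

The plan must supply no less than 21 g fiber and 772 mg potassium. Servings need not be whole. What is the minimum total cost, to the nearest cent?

$1.40

At the optimum either one food covers both requirements or two foods hit both targets exactly; no other combination can be cheaper.
lentils only: max(21/9, 772/491) = 2.333 servings → $1.40.
whole-barley bread only: max(21/2, 772/76) = 10.5 servings → $5.25.
lentils + whole-barley bread with both targets exact would need a negative amount; discard.
Cheapest feasible corner: $1.40.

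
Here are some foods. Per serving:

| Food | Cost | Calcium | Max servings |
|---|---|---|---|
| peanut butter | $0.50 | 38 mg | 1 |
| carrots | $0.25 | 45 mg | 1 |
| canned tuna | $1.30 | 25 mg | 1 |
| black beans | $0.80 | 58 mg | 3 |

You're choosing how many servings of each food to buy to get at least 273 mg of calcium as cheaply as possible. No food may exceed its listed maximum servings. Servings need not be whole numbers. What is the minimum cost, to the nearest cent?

Cost per mg of calcium: carrots $0.0056, peanut butter $0.0132, black beans $0.0138, canned tuna $0.0520.
Take 1 serving of carrots: +45.0 mg calcium for $0.25 (total $0.25, still need 228.0 mg).
Take 1 serving of peanut butter: +38.0 mg calcium for $0.50 (total $0.75, still need 190.0 mg).
Take 3 servings of black beans: +174.0 mg calcium for $2.40 (total $3.15, still need 16.0 mg).
Take 0.64 servings of canned tuna: +16.0 mg calcium for $0.83 (total $3.98, still need 0.0 mg).
Greedy by cheapest-per-mg is optimal for a single linear constraint, so the minimum cost is $3.98.

$3.98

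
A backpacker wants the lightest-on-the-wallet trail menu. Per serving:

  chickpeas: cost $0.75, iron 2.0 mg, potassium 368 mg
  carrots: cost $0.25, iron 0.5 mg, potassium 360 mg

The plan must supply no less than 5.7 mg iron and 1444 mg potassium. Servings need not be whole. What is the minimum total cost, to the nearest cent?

The cheapest plan sits at a corner of the feasible region — with two constraints it uses at most two foods.
chickpeas only: max(5.7/2.0, 1444/368) = 3.924 servings → $2.94.
carrots only: max(5.7/0.5, 1444/360) = 11.4 servings → $2.85.
chickpeas + carrots with both tight: 2.481 servings and 1.475 servings → $2.23.
Cheapest feasible corner: $2.23.

$2.23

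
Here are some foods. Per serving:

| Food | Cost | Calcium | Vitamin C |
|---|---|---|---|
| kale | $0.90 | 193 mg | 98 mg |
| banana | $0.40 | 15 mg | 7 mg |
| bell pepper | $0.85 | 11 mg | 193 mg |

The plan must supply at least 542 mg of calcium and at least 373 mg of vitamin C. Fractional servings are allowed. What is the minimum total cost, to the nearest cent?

$2.94

The cheapest plan sits at a corner of the feasible region — with two constraints it uses at most two foods.
kale only: max(542/193, 373/98) = 3.806 servings → $3.43.
banana only: max(542/15, 373/7) = 53.29 servings → $21.31.
bell pepper only: max(542/11, 373/193) = 49.27 servings → $41.88.
kale + banana with both targets exact would need a negative amount; discard.
kale + bell pepper with both tight: 2.779 servings and 0.5218 servings → $2.94.
banana + bell pepper with both tight: 35.66 servings and 0.6391 servings → $14.81.
So the least-cost plan costs $2.94.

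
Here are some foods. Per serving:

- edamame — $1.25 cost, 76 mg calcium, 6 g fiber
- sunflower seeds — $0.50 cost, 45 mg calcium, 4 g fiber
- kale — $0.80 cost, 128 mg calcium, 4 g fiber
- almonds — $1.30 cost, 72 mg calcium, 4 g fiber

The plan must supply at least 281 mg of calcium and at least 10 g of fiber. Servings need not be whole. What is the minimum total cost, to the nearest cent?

Check every corner: each single food scaled to meet both minima, and each pair solved so both constraints bind.
edamame only: max(281/76, 10/6) = 3.697 servings → $4.62.
sunflower seeds only: max(281/45, 10/4) = 6.244 servings → $3.12.
kale only: max(281/128, 10/4) = 2.5 servings → $2.00.
almonds only: max(281/72, 10/4) = 3.903 servings → $5.07.
edamame + sunflower seeds: intersection lies outside the first quadrant.
edamame + kale with both tight: 0.3362 servings and 1.996 servings → $2.02.
edamame + almonds: the both-tight solution has a negative serving — not a feasible corner.
sunflower seeds + kale with both tight: 0.4699 servings and 2.03 servings → $1.86.
sunflower seeds + almonds: the both-tight solution has a negative serving — not a feasible corner.
kale + almonds with both tight: 1.804 servings and 0.6964 servings → $2.35.
Cheapest feasible corner: $1.86.

$1.86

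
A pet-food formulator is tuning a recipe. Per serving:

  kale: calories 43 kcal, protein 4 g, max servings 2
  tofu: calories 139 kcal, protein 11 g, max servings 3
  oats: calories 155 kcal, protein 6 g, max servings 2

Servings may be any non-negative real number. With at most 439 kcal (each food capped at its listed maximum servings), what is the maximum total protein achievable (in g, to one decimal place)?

35.9 g

Protein per kcal: kale 0.09302, tofu 0.07914, oats 0.03871.
Take 2 servings of kale: uses 86 kcal, +8.0 g protein (running total 8.0 g).
Take 2.54 servings of tofu: uses 353 kcal, +27.9 g protein (running total 35.9 g).
Greedy by best ratio exhausts the calories allowance optimally: 35.9 g.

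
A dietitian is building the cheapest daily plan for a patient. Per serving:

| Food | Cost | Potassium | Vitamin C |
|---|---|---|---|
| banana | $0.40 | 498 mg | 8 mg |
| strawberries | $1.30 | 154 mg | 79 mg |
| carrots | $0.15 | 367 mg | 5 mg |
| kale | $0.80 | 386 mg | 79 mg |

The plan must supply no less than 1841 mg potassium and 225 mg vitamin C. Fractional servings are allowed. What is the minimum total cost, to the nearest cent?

With two linear requirements the optimum uses one or two foods; enumerate the corners.
banana only: max(1841/498, 225/8) = 28.12 servings → $11.25.
strawberries only: max(1841/154, 225/79) = 11.95 servings → $15.54.
carrots only: max(1841/367, 225/5) = 45 servings → $6.75.
kale only: max(1841/386, 225/79) = 4.769 servings → $3.82.
banana + strawberries with both tight: 2.907 servings and 2.554 servings → $4.48.
banana + carrots: the both-tight solution has a negative serving — not a feasible corner.
banana + kale with both tight: 1.616 servings and 2.684 servings → $2.79.
strawberries + carrots with both tight: 2.6 servings and 3.925 servings → $3.97.
strawberries + kale: the both-tight solution has a negative serving — not a feasible corner.
carrots + kale with both tight: 2.165 servings and 2.711 servings → $2.49.
The minimum over all feasible corners is $2.49.

$2.49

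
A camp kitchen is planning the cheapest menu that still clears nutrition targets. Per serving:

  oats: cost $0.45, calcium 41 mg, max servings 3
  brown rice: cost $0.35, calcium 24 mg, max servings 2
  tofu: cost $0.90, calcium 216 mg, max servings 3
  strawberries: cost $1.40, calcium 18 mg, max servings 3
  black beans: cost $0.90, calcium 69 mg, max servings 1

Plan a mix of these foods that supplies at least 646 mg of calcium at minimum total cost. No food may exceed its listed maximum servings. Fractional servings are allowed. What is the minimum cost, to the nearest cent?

$2.69

Cost per mg of calcium: tofu $0.0042, oats $0.0110, black beans $0.0130, brown rice $0.0146, strawberries $0.0778.
Take 2.991 servings of tofu: +646.0 mg calcium for $2.69 (total $2.69, still need 0.0 mg).
Filling from the cheapest source first is optimal under one linear minimum: $2.69.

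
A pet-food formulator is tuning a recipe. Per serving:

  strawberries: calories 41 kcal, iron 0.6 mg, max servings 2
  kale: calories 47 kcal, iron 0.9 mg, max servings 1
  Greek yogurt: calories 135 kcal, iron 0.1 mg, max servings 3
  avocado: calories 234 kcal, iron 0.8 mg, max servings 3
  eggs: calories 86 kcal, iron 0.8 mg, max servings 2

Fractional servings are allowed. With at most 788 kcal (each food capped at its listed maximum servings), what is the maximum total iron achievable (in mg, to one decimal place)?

Iron per kcal: kale 0.01915, strawberries 0.01463, eggs 0.009302, avocado 0.003419, Greek yogurt 0.0007407.
Take 1 serving of kale: uses 47 kcal, +0.9 mg iron (running total 0.9 mg).
Take 2 servings of strawberries: uses 82 kcal, +1.2 mg iron (running total 2.1 mg).
Take 2 servings of eggs: uses 172 kcal, +1.6 mg iron (running total 3.7 mg).
Take 2.081 servings of avocado: uses 487 kcal, +1.7 mg iron (running total 5.4 mg).
Filling greedily by iron-per-kcal is optimal for one linear limit, giving 5.4 mg.

5.4 mg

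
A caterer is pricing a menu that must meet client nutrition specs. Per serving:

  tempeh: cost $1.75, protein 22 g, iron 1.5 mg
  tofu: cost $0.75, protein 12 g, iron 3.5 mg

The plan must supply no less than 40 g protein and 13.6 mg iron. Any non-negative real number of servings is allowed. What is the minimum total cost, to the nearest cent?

$2.91

With two linear requirements the optimum uses one or two foods; enumerate the corners.
tempeh only: max(40/22, 13.6/1.5) = 9.067 servings → $15.87.
tofu only: max(40/12, 13.6/3.5) = 3.886 servings → $2.91.
tempeh + tofu with both targets exact would need a negative amount; discard.
Cheapest feasible corner: $2.91.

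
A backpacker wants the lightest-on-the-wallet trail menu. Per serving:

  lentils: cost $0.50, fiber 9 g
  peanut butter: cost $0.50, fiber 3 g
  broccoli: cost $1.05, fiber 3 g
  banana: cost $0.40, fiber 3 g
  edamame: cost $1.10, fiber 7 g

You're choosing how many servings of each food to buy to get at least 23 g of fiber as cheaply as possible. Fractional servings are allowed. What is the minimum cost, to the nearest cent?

$1.28

Cost per g of fiber: lentils $0.0556, banana $0.1333, edamame $0.1571, peanut butter $0.1667, broccoli $0.3500.
With no serving limits, use only lentils: 23 g / 9 g = 2.556 servings × $0.50 = $1.28.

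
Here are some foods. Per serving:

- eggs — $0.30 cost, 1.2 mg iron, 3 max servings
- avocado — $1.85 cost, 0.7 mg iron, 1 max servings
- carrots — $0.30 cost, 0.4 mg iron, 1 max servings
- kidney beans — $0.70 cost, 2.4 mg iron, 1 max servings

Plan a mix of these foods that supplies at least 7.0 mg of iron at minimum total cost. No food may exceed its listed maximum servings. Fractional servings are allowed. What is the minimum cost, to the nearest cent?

Cost per mg of iron: eggs $0.2500, kidney beans $0.2917, carrots $0.7500, avocado $2.6429.
Take 3 servings of eggs: +3.6 mg iron for $0.90 (total $0.90, still need 3.4 mg).
Take 1 serving of kidney beans: +2.4 mg iron for $0.70 (total $1.60, still need 1.0 mg).
Take 1 serving of carrots: +0.4 mg iron for $0.30 (total $1.90, still need 0.6 mg).
Take 0.8571 servings of avocado: +0.6 mg iron for $1.59 (total $3.49, still need 0.0 mg).
Filling from the cheapest source first is optimal under one linear minimum: $3.49.

$3.49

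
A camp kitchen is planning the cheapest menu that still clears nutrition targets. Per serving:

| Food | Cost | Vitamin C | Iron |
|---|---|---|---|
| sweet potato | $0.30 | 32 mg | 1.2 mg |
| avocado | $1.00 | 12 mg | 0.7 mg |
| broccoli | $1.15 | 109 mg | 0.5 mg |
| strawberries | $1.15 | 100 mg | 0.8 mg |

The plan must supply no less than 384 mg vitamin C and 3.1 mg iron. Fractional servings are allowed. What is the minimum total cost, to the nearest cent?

$3.60

For a min-cost LP with two ≥-constraints, a basic feasible solution has at most two positive variables.
sweet potato only: max(384/32, 3.1/1.2) = 12 servings → $3.60.
avocado only: max(384/12, 3.1/0.7) = 32 servings → $32.00.
broccoli only: max(384/109, 3.1/0.5) = 6.2 servings → $7.13.
strawberries only: max(384/100, 3.1/0.8) = 3.875 servings → $4.46.
sweet potato + avocado with both targets exact would need a negative amount; discard.
sweet potato + broccoli with both tight: 1.271 servings and 3.15 servings → $4.00.
sweet potato + strawberries with both tight: 0.02966 servings and 3.831 servings → $4.41.
avocado + broccoli with both tight: 2.075 servings and 3.294 servings → $5.86.
avocado + strawberries with both tight: 0.04636 servings and 3.834 servings → $4.46.
broccoli + strawberries with both targets exact would need a negative amount; discard.
The minimum over all feasible corners is $3.60.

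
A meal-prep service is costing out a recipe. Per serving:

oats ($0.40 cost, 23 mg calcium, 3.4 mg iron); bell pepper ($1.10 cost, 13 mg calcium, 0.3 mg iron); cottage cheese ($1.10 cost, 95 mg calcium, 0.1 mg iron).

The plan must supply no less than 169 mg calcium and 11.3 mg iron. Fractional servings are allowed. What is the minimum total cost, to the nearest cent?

$2.40

oats only: max(169/23, 11.3/3.4) = 7.348 servings → $2.94.
bell pepper only: max(169/13, 11.3/0.3) = 37.67 servings → $41.43.
cottage cheese only: max(169/95, 11.3/0.1) = 113 servings → $124.30.
oats + bell pepper with both tight: 2.579 servings and 8.437 servings → $10.31.
oats + cottage cheese with both tight: 3.295 servings and 0.9813 servings → $2.40.
bell pepper + cottage cheese with both targets exact would need a negative amount; discard.
So the least-cost plan costs $2.40.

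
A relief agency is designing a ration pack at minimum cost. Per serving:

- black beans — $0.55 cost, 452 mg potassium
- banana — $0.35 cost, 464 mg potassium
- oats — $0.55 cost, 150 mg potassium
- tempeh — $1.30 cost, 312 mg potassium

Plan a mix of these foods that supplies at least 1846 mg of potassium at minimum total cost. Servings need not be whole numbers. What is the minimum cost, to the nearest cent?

Cost per mg of potassium: banana $0.0008, black beans $0.0012, oats $0.0037, tempeh $0.0042.
With no serving limits, use only banana: 1846 mg / 464 mg = 3.978 servings × $0.35 = $1.39.

$1.39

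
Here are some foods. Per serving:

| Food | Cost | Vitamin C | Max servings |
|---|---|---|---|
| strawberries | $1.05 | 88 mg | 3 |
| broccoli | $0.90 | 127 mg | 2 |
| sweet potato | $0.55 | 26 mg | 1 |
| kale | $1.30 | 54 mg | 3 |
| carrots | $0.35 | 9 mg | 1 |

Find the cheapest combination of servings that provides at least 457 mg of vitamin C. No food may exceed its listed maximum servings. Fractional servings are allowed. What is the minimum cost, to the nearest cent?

Cost per mg of vitamin C: broccoli $0.0071, strawberries $0.0119, sweet potato $0.0212, kale $0.0241, carrots $0.0389.
Take 2 servings of broccoli: +254.0 mg vitamin C for $1.80 (total $1.80, still need 203.0 mg).
Take 2.307 servings of strawberries: +203.0 mg vitamin C for $2.42 (total $4.22, still need 0.0 mg).
Filling from the cheapest source first is optimal under one linear minimum: $4.22.

$4.22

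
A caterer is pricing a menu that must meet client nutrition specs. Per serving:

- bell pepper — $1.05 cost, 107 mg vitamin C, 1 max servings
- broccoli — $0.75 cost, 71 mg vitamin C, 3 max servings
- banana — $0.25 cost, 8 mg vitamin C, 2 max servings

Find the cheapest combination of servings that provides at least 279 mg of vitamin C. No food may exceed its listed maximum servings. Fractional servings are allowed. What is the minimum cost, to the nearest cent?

Cost per mg of vitamin C: bell pepper $0.0098, broccoli $0.0106, banana $0.0312.
Take 1 serving of bell pepper: +107.0 mg vitamin C for $1.05 (total $1.05, still need 172.0 mg).
Take 2.423 servings of broccoli: +172.0 mg vitamin C for $1.82 (total $2.87, still need 0.0 mg).
Greedy by cheapest-per-mg is optimal for a single linear constraint, so the minimum cost is $2.87.

$2.87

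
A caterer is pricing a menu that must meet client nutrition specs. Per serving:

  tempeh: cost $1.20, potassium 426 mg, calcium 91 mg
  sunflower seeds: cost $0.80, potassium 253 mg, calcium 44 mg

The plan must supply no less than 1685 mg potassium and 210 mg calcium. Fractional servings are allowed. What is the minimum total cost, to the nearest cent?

With two linear requirements the optimum uses one or two foods; enumerate the corners.
tempeh only: max(1685/426, 210/91) = 3.955 servings → $4.75.
sunflower seeds only: max(1685/253, 210/44) = 6.66 servings → $5.33.
tempeh + sunflower seeds with both targets exact would need a negative amount; discard.
Cheapest feasible corner: $4.75.

$4.75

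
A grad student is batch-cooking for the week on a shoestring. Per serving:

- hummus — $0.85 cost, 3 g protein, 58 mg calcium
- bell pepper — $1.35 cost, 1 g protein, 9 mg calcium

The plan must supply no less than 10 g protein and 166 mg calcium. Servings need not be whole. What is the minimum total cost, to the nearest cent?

$2.83

Check every corner: each single food scaled to meet both minima, and each pair solved so both constraints bind.
hummus only: max(10/3, 166/58) = 3.333 servings → $2.83.
bell pepper only: max(10/1, 166/9) = 18.44 servings → $24.90.
hummus + bell pepper with both tight: 2.452 servings and 2.645 servings → $5.65.
The minimum over all feasible corners is $2.83.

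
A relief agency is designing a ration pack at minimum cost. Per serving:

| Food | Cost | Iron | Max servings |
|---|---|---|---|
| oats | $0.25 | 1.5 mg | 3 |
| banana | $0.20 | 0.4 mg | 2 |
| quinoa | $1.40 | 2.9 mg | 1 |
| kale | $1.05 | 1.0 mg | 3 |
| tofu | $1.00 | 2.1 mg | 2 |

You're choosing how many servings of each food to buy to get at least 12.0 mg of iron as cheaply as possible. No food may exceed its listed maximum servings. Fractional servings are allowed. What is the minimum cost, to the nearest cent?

$4.35

Cost per mg of iron: oats $0.1667, tofu $0.4762, quinoa $0.4828, banana $0.5000, kale $1.0500.
Take 3 servings of oats: +4.5 mg iron for $0.75 (total $0.75, still need 7.5 mg).
Take 2 servings of tofu: +4.2 mg iron for $2.00 (total $2.75, still need 3.3 mg).
Take 1 serving of quinoa: +2.9 mg iron for $1.40 (total $4.15, still need 0.4 mg).
Take 1 serving of banana: +0.4 mg iron for $0.20 (total $4.35, still need 0.0 mg).
Filling from the cheapest source first is optimal under one linear minimum: $4.35.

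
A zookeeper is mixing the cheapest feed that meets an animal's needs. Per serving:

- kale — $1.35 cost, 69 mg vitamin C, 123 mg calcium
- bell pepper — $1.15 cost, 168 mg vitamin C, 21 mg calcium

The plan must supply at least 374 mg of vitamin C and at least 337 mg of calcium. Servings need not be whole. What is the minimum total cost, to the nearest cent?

With two linear requirements the optimum uses one or two foods; enumerate the corners.
kale only: max(374/69, 337/123) = 5.42 servings → $7.32.
bell pepper only: max(374/168, 337/21) = 16.05 servings → $18.45.
kale + bell pepper with both tight: 2.538 servings and 1.184 servings → $4.79.
So the least-cost plan costs $4.79.

$4.79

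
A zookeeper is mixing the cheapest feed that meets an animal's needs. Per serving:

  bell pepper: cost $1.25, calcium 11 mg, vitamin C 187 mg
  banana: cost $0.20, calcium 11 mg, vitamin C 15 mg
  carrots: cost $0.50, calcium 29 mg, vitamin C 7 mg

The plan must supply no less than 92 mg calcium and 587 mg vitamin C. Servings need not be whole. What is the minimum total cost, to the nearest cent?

$4.49

A basic optimal solution has at most two foods positive. Try each food alone and each pair with both targets met exactly.
bell pepper only: max(92/11, 587/187) = 8.364 servings → $10.45.
banana only: max(92/11, 587/15) = 39.13 servings → $7.83.
carrots only: max(92/29, 587/7) = 83.86 servings → $41.93.
bell pepper + banana with both tight: 2.683 servings and 5.68 servings → $4.49.
bell pepper + carrots with both tight: 3.064 servings and 2.01 servings → $4.83.
banana + carrots: the both-tight solution has a negative serving — not a feasible corner.
So the least-cost plan costs $4.49.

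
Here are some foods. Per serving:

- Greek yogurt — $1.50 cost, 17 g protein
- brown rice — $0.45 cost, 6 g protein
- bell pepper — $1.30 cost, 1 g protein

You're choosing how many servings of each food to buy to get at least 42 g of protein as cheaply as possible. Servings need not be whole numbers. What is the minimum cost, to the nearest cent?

Cost per g of protein: brown rice $0.0750, Greek yogurt $0.0882, bell pepper $1.3000.
With no serving limits, use only brown rice: 42 g / 6 g = 7 servings × $0.45 = $3.15.

$3.15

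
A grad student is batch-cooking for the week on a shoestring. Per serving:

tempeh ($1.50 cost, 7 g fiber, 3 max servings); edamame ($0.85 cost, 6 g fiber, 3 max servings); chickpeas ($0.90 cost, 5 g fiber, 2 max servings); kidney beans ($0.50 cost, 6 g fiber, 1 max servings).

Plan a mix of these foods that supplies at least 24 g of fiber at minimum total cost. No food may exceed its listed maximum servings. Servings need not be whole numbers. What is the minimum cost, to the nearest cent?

$3.05

Cost per g of fiber: kidney beans $0.0833, edamame $0.1417, chickpeas $0.1800, tempeh $0.2143.
Take 1 serving of kidney beans: +6.0 g fiber for $0.50 (total $0.50, still need 18.0 g).
Take 3 servings of edamame: +18.0 g fiber for $2.55 (total $3.05, still need 0.0 g).
Greedy by cheapest-per-g is optimal for a single linear constraint, so the minimum cost is $3.05.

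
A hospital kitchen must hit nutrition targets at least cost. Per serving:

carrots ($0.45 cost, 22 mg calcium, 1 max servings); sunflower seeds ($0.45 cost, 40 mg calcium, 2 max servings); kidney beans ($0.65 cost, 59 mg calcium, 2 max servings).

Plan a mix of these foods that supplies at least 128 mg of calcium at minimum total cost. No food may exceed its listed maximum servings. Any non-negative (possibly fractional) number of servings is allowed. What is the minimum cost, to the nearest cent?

Cost per mg of calcium: kidney beans $0.0110, sunflower seeds $0.0112, carrots $0.0205.
Take 2 servings of kidney beans: +118.0 mg calcium for $1.30 (total $1.30, still need 10.0 mg).
Take 0.25 servings of sunflower seeds: +10.0 mg calcium for $0.11 (total $1.41, still need 0.0 mg).
Greedy by cheapest-per-mg is optimal for a single linear constraint, so the minimum cost is $1.41.

$1.41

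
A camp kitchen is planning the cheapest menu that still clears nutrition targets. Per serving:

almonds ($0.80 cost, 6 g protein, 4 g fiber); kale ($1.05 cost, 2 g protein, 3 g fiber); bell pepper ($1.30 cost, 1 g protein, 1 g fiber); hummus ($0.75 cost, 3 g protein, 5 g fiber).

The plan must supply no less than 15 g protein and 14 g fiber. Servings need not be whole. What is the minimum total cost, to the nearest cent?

$2.47

Check every corner: each single food scaled to meet both minima, and each pair solved so both constraints bind.
almonds only: max(15/6, 14/4) = 3.5 servings → $2.80.
kale only: max(15/2, 14/3) = 7.5 servings → $7.88.
bell pepper only: max(15/1, 14/1) = 15 servings → $19.50.
hummus only: max(15/3, 14/5) = 5 servings → $3.75.
almonds + kale with both tight: 1.7 servings and 2.4 servings → $3.88.
almonds + bell pepper with both tight: 0.5 servings and 12 servings → $16.00.
almonds + hummus with both tight: 1.833 servings and 1.333 servings → $2.47.
kale + bell pepper with both targets exact would need a negative amount; discard.
kale + hummus: the both-tight solution has a negative serving — not a feasible corner.
bell pepper + hummus: the both-tight solution has a negative serving — not a feasible corner.
Cheapest feasible corner: $2.47.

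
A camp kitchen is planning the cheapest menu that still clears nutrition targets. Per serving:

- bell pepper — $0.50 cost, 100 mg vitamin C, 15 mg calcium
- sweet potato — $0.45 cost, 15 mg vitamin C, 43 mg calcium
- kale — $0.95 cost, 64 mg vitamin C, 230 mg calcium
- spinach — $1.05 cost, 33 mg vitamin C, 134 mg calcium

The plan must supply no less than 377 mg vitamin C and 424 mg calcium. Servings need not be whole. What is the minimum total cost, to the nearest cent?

$2.94

Compare the cost at each extreme point of the feasible region.
bell pepper only: max(377/100, 424/15) = 28.27 servings → $14.13.
sweet potato only: max(377/15, 424/43) = 25.13 servings → $11.31.
kale only: max(377/64, 424/230) = 5.891 servings → $5.60.
spinach only: max(377/33, 424/134) = 11.42 servings → $12.00.
bell pepper + sweet potato with both tight: 2.417 servings and 9.017 servings → $5.27.
bell pepper + kale with both tight: 2.703 servings and 1.667 servings → $2.94.
bell pepper + spinach with both tight: 2.83 servings and 2.847 servings → $4.40.
sweet potato + kale: intersection lies outside the first quadrant.
sweet potato + spinach with both targets exact would need a negative amount; discard.
kale + spinach: intersection lies outside the first quadrant.
The minimum over all feasible corners is $2.94.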